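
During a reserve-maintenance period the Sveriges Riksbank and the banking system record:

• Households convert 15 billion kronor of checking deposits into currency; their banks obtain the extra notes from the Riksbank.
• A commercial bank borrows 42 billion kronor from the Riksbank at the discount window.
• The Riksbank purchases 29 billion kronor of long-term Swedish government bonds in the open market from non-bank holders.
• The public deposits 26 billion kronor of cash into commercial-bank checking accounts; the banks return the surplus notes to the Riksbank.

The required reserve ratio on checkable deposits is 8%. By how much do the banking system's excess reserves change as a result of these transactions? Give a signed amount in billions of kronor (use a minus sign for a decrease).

Currency withdrawal 15 billion kronor: reserves −15B, deposits −15B.
Discount-window loan 42 billion kronor: reserves +42B, deposits 0.
Asset purchase (from non-banks) 29 billion kronor: reserves +29B, deposits +29B.
Currency deposit 26 billion kronor: reserves +26B, deposits +26B.
Totals: Δreserves = +82B, Δdeposits = +40B.
Δrequired reserves = 8% × +40B = +3.2B.
Δexcess reserves = Δreserves − Δrequired = +82B − (+3.2B) = +78.8 billion.

+78.8 billion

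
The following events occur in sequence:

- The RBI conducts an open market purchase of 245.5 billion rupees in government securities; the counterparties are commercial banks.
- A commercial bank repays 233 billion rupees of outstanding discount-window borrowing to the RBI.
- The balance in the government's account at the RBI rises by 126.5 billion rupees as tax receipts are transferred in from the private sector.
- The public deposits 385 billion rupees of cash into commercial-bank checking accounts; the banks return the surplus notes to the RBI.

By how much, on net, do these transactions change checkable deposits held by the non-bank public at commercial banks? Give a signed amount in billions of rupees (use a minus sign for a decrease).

+258.5 billion

OMO purchase (from banks) 245.5 billion rupees: the counterparty is a bank, so public deposits are unchanged → 0.
Discount-window repayment 233 billion rupees: the counterparty is a bank, so public deposits are unchanged → 0.
Government account inflow 126.5 billion rupees: non-bank counterparties' bank balances fall → −126.5B.
Currency deposit 385 billion rupees: non-bank counterparties' bank balances rise → +385B.
Net: 0 + 0 − 126.5 + 385 = +258.5 billion.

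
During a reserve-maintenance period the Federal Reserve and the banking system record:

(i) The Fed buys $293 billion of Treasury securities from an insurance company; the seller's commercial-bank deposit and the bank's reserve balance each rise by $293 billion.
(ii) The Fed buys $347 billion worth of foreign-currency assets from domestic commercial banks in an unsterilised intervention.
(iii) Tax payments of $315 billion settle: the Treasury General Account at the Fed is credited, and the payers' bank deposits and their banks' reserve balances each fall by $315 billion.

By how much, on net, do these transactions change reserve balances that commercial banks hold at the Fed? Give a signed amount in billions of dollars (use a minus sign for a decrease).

Fed balance sheet:
  Assets:      Securities +$293B, Foreign assets +$347B
  Liabilities: Bank reserves +$325B, Government deposits +$315B
So the change in reserve balances that commercial banks hold at the Fed is +$325 billion.

+$325 billion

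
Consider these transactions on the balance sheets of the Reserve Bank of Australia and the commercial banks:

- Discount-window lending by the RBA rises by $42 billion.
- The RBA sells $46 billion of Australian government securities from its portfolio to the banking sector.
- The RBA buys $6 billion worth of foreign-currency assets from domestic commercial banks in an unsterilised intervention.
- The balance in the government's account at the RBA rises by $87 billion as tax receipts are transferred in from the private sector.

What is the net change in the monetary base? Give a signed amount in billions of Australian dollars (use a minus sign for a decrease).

RBA balance sheet:
  Assets:      Securities −$46B, Loans to banks +$42B, Foreign assets +$6B
  Liabilities: Bank reserves −$85B, Government deposits +$87B
Commercial banking system:
  Assets:      Reserves at CB −$85B, Securities +$46B, Foreign assets −$6B
  Liabilities: Checkable deposits −$87B, Borrowings from CB +$42B
Monetary base = currency + reserves: 0 + (−$85B) = -$85 billion.

-$85 billion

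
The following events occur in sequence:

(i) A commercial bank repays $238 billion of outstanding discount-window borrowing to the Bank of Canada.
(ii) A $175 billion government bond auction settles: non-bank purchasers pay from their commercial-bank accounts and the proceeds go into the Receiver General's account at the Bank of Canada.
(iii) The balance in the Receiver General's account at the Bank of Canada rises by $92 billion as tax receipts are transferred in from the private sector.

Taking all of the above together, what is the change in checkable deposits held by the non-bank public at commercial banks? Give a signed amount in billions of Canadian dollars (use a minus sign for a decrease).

-$267 billion

Discount-window repayment $238 billion: the counterparty is a bank, so public deposits are unchanged → 0.
Government account inflow $175 billion: non-bank counterparties' bank balances fall → −$175B.
Government account inflow $92 billion: non-bank counterparties' bank balances fall → −$92B.
Net: 0 − 175 − 92 = -$267 billion.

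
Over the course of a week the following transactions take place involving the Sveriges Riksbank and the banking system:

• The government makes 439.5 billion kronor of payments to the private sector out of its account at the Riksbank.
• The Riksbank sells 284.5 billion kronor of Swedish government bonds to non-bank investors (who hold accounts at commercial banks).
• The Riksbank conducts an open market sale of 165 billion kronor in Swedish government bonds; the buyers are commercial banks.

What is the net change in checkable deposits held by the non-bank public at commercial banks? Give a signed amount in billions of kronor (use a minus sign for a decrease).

Riksbank balance sheet:
  Assets:      Securities −449.5B
  Liabilities: Bank reserves −10B, Government deposits −439.5B
Commercial banking system:
  Assets:      Reserves at CB −10B, Securities +165B
  Liabilities: Checkable deposits +155B
So the change in checkable deposits held by the non-bank public at commercial banks is +155 billion.

+155 billion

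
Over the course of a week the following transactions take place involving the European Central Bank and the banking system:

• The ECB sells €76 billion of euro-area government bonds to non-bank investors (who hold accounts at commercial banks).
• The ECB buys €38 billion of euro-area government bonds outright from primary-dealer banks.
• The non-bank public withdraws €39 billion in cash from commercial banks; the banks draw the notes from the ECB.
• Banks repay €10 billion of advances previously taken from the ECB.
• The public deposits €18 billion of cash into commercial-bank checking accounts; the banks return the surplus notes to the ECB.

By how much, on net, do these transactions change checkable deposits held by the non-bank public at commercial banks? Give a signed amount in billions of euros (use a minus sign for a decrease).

ECB balance sheet:
  Assets:      Securities −€38B, Loans to banks −€10B
  Liabilities: Bank reserves −€69B, Currency in circulation +€21B
Commercial banking system:
  Assets:      Reserves at CB −€69B, Securities −€38B
  Liabilities: Checkable deposits −€97B, Borrowings from CB −€10B
So the change in checkable deposits held by the non-bank public at commercial banks is -€97 billion.

-€97 billion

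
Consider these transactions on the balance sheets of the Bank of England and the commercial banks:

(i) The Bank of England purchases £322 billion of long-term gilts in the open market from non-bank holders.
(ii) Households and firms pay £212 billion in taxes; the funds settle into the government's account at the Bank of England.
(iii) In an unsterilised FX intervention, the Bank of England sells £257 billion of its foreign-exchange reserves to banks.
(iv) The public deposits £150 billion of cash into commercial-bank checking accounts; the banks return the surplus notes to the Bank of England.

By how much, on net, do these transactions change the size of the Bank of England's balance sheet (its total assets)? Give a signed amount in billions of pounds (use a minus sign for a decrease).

+£65 billion

Bank of England balance sheet:
  Assets:      Securities +£322B, Foreign assets −£257B
  Liabilities: Bank reserves +£3B, Currency in circulation −£150B, Government deposits +£212B
Change in total Bank of England assets = +£65 billion.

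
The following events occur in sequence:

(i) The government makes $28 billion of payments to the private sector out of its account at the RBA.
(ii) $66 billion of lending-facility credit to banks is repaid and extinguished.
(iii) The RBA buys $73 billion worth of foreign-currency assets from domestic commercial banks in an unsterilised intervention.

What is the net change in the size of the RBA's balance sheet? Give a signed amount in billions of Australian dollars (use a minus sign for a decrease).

+$7 billion

Government spending $28 billion: only the composition of liabilities changes → 0.
Discount-window repayment $66 billion: an RBA asset is shed → −$66B.
FX purchase $73 billion: an RBA asset is acquired → +$73B.
Net: 0 − 66 + 73 = +$7 billion.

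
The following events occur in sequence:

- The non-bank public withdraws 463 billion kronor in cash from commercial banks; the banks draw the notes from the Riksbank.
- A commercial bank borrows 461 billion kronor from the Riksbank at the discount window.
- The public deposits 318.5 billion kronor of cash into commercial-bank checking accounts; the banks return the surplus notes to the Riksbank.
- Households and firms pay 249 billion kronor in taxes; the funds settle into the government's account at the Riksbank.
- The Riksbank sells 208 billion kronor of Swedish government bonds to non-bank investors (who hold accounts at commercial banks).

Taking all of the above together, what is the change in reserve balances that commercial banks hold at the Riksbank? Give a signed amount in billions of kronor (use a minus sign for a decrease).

Riksbank balance sheet:
  Assets:      Securities −208B, Loans to banks +461B
  Liabilities: Bank reserves −140.5B, Currency in circulation +144.5B, Government deposits +249B
So the change in reserve balances that commercial banks hold at the Riksbank is -140.5 billion.

-140.5 billion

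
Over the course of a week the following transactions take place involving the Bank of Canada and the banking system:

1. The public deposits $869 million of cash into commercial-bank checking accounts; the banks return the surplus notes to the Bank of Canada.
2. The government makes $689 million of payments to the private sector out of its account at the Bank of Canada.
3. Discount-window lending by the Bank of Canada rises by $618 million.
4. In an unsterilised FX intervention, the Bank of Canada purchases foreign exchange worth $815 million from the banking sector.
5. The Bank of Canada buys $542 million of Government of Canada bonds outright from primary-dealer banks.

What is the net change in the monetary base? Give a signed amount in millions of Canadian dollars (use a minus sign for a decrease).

+$2664 million

Currency deposit $869 million: just a shift between currency and reserves — both are base money → 0.
Government spending $689 million: a non-base liability converts back to reserves → +$689M.
Discount-window loan $618 million: Bank of Canada balance sheet expands → +$618M.
FX purchase $815 million: Bank of Canada balance sheet expands → +$815M.
OMO purchase (from banks) $542 million: Bank of Canada balance sheet expands → +$542M.
Net: 0 + 689 + 618 + 815 + 542 = +$2664 million.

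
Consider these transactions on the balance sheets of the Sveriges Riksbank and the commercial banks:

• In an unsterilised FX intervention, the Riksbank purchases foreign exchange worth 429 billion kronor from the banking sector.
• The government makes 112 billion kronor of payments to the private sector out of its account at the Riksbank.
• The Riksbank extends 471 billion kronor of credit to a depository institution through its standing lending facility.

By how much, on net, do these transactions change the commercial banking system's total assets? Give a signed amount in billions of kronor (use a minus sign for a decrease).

+583 billion

Riksbank balance sheet:
  Assets:      Loans to banks +471B, Foreign assets +429B
  Liabilities: Bank reserves +1012B, Government deposits −112B
Commercial banking system:
  Assets:      Reserves at CB +1012B, Foreign assets −429B
  Liabilities: Checkable deposits +112B, Borrowings from CB +471B
Change in total bank assets = +583 billion.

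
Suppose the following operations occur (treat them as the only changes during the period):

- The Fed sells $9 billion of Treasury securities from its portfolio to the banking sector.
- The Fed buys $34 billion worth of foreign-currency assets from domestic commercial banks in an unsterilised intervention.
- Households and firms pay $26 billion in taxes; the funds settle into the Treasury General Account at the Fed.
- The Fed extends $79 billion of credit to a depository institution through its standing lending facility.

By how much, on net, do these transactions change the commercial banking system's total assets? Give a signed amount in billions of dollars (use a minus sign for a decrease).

+$53 billion

Fed balance sheet:
  Assets:      Securities −$9B, Loans to banks +$79B, Foreign assets +$34B
  Liabilities: Bank reserves +$78B, Government deposits +$26B
Commercial banking system:
  Assets:      Reserves at CB +$78B, Securities +$9B, Foreign assets −$34B
  Liabilities: Checkable deposits −$26B, Borrowings from CB +$79B
Change in total bank assets = +$53 billion.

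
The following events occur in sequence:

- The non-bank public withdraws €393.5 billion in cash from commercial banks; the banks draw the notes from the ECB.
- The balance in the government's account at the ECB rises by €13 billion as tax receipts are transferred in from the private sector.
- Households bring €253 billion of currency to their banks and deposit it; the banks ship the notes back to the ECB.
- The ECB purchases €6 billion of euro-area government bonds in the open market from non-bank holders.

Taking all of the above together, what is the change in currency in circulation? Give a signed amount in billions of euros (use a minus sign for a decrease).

+€140.5 billion

Currency withdrawal €393.5 billion: notes leave the central bank → +€393.5B.
Government account inflow €13 billion: no currency enters or leaves circulation → 0.
Currency deposit €253 billion: notes return to the central bank → −€253B.
Asset purchase (from non-banks) €6 billion: no currency enters or leaves circulation → 0.
Net: 393.5 + 0 − 253 + 0 = +€140.5 billion.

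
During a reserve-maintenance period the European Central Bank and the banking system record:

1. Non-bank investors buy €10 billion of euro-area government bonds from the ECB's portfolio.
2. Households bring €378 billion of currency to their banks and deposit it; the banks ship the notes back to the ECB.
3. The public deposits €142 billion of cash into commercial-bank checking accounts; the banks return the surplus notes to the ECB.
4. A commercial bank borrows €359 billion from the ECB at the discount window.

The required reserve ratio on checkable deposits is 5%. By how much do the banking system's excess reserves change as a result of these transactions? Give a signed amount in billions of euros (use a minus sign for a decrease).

Asset sale (to non-banks) €10 billion: reserves −€10B, deposits −€10B.
Currency deposit €378 billion: reserves +€378B, deposits +€378B.
Currency deposit €142 billion: reserves +€142B, deposits +€142B.
Discount-window loan €359 billion: reserves +€359B, deposits 0.
Totals: Δreserves = +€869B, Δdeposits = +€510B.
Δrequired reserves = 5% × +€510B = +€25.5B.
Δexcess reserves = Δreserves − Δrequired = +€869B − (+€25.5B) = +€843.5 billion.

+€843.5 billion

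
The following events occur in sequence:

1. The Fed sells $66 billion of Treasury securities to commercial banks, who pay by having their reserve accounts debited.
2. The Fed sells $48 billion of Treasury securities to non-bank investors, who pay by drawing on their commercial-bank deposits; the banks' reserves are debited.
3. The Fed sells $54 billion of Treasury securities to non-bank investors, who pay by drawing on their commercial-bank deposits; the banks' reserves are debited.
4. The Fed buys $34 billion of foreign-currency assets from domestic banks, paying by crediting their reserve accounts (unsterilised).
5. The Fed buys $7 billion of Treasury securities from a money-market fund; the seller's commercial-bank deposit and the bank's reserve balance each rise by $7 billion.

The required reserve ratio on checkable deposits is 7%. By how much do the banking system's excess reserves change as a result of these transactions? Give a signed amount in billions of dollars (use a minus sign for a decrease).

-$120.35 billion

OMO sale (to banks) $66 billion: reserves −$66B, deposits 0.
Asset sale (to non-banks) $48 billion: reserves −$48B, deposits −$48B.
Asset sale (to non-banks) $54 billion: reserves −$54B, deposits −$54B.
FX purchase $34 billion: reserves +$34B, deposits 0.
Asset purchase (from non-banks) $7 billion: reserves +$7B, deposits +$7B.
Totals: Δreserves = −$127B, Δdeposits = −$95B.
Δrequired reserves = 7% × −$95B = −$6.65B.
Δexcess reserves = Δreserves − Δrequired = −$127B − (−$6.65B) = -$120.35 billion.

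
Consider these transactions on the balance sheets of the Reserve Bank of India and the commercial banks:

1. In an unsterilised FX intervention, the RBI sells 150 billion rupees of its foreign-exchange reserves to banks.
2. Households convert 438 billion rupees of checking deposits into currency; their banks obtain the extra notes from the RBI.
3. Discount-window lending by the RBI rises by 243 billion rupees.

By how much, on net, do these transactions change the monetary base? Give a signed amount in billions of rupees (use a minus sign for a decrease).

RBI balance sheet:
  Assets:      Loans to banks +243B, Foreign assets −150B
  Liabilities: Bank reserves −345B, Currency in circulation +438B
Monetary base = currency + reserves: +438B + (−345B) = +93 billion.

+93 billion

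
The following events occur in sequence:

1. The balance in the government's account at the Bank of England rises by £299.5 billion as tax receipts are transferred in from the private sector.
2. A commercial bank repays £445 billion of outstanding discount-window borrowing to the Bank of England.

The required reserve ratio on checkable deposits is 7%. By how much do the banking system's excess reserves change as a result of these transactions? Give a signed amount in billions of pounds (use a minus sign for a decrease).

Government account inflow £299.5 billion: reserves −£299.5B, deposits −£299.5B.
Discount-window repayment £445 billion: reserves −£445B, deposits 0.
Totals: Δreserves = −£744.5B, Δdeposits = −£299.5B.
Δrequired reserves = 7% × −£299.5B = −£20.965B.
Δexcess reserves = Δreserves − Δrequired = −£744.5B − (−£20.965B) = -£723.535 billion.

-£723.535 billion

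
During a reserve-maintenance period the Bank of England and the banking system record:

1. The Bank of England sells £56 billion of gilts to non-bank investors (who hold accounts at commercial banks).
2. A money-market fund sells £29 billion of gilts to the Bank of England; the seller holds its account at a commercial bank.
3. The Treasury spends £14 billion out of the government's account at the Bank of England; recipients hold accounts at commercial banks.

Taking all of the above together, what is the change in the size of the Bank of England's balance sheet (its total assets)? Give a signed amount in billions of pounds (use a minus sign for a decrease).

Bank of England balance sheet:
  Assets:      Securities −£27B
  Liabilities: Bank reserves −£13B, Government deposits −£14B
Change in total Bank of England assets = -£27 billion.

-£27 billion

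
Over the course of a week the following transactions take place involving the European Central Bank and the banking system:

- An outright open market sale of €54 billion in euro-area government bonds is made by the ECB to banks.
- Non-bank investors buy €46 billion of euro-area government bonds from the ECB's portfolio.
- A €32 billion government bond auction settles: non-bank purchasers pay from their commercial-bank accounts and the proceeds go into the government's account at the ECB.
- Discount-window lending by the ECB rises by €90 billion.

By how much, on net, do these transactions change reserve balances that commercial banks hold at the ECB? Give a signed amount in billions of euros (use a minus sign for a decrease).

-€42 billion

OMO sale (to banks) €54 billion: the buying banks pay out of their reserve balances → −€54B.
Asset sale (to non-banks) €46 billion: the non-bank buyers' banks settle from reserves → −€46B.
Government account inflow €32 billion: funds move from bank reserves into the government account → −€32B.
Discount-window loan €90 billion: the loan is credited to the bank's reserve account → +€90B.
Net: −54 − 46 − 32 + 90 = -€42 billion.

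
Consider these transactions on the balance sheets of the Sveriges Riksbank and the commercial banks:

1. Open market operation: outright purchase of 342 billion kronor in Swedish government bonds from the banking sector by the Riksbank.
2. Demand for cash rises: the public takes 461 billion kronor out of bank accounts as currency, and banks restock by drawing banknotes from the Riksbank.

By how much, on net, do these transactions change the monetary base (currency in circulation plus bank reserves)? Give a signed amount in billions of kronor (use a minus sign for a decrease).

+342 billion

OMO purchase (from banks) 342 billion kronor: Riksbank balance sheet expands → +342B.
Currency withdrawal 461 billion kronor: just a shift between currency and reserves — both are base money → 0.
Net: 342 + 0 = +342 billion.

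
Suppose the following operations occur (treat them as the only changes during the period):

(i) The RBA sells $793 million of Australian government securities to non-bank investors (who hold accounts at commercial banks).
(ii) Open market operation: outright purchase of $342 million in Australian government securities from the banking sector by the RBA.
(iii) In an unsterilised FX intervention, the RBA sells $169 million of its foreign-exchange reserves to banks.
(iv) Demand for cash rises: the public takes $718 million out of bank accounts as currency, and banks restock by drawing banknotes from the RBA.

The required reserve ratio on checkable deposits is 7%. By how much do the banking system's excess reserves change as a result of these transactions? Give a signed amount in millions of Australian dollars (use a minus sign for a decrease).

-$1232.23 million

Asset sale (to non-banks) $793 million: reserves −$793M, deposits −$793M.
OMO purchase (from banks) $342 million: reserves +$342M, deposits 0.
FX sale $169 million: reserves −$169M, deposits 0.
Currency withdrawal $718 million: reserves −$718M, deposits −$718M.
Totals: Δreserves = −$1338M, Δdeposits = −$1511M.
Δrequired reserves = 7% × −$1511M = −$105.77M.
Δexcess reserves = Δreserves − Δrequired = −$1338M − (−$105.77M) = -$1232.23 million.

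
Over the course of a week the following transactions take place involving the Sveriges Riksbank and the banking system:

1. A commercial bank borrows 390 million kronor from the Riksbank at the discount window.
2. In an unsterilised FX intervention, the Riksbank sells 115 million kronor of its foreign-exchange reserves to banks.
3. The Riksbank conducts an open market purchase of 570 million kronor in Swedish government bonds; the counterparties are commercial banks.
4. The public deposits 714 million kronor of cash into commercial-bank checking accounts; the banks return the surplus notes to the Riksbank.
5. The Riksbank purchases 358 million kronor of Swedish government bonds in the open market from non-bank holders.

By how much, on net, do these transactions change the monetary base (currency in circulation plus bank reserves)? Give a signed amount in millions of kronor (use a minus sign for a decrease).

+1203 million

Discount-window loan 390 million kronor: Riksbank balance sheet expands → +390M.
FX sale 115 million kronor: Riksbank balance sheet contracts → −115M.
OMO purchase (from banks) 570 million kronor: Riksbank balance sheet expands → +570M.
Currency deposit 714 million kronor: just a shift between currency and reserves — both are base money → 0.
Asset purchase (from non-banks) 358 million kronor: Riksbank balance sheet expands → +358M.
Net: 390 − 115 + 570 + 0 + 358 = +1203 million.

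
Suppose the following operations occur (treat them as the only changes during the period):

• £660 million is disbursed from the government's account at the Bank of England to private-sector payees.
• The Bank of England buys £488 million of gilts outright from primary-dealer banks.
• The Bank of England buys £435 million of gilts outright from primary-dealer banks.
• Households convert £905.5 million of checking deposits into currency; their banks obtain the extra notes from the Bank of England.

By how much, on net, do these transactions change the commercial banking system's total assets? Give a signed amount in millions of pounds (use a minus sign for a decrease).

-£245.5 million

Government spending £660 million: bank balance sheets expand → +£660M.
OMO purchase (from banks) £488 million: just an asset swap on bank balance sheets → 0.
OMO purchase (from banks) £435 million: just an asset swap on bank balance sheets → 0.
Currency withdrawal £905.5 million: bank balance sheets shrink → −£905.5M.
Net: 660 + 0 + 0 − 905.5 = -£245.5 million.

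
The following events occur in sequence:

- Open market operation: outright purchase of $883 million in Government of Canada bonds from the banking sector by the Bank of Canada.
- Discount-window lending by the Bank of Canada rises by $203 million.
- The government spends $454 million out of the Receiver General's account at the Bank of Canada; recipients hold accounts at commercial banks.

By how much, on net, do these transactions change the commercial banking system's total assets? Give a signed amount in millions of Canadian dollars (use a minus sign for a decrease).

+$657 million

Bank of Canada balance sheet:
  Assets:      Securities +$883M, Loans to banks +$203M
  Liabilities: Bank reserves +$1540M, Government deposits −$454M
Commercial banking system:
  Assets:      Reserves at CB +$1540M, Securities −$883M
  Liabilities: Checkable deposits +$454M, Borrowings from CB +$203M
Change in total bank assets = +$657 million.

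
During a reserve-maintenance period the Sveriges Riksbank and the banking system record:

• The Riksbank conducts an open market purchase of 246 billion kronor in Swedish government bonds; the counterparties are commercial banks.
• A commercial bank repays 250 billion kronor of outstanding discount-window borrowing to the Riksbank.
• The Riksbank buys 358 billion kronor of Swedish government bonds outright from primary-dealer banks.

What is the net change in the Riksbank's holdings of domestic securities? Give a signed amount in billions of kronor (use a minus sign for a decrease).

Riksbank balance sheet:
  Assets:      Securities +604B, Loans to banks −250B
  Liabilities: Bank reserves +354B
Commercial banking system:
  Assets:      Reserves at CB +354B, Securities −604B
  Liabilities: Borrowings from CB −250B
So the change in the Riksbank's holdings of domestic securities is +604 billion.

+604 billion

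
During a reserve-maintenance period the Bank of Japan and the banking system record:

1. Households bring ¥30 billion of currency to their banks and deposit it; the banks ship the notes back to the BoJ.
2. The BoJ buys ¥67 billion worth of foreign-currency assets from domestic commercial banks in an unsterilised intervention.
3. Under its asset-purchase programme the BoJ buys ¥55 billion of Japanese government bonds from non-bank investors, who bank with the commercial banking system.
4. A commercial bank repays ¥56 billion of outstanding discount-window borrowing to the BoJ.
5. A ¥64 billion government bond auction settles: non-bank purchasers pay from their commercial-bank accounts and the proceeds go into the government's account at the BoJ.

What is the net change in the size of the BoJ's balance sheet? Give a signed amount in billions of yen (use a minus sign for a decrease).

+¥66 billion

Currency deposit ¥30 billion: only the composition of liabilities changes → 0.
FX purchase ¥67 billion: a BoJ asset is acquired → +¥67B.
Asset purchase (from non-banks) ¥55 billion: a BoJ asset is acquired → +¥55B.
Discount-window repayment ¥56 billion: a BoJ asset is shed → −¥56B.
Government account inflow ¥64 billion: only the composition of liabilities changes → 0.
Net: 0 + 67 + 55 − 56 + 0 = +¥66 billion.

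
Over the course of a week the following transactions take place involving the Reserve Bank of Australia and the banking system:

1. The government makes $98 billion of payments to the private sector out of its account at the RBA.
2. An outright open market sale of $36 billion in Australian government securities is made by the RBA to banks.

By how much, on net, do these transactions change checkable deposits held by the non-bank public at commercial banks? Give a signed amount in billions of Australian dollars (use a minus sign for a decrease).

Government spending $98 billion: non-bank counterparties' bank balances rise → +$98B.
OMO sale (to banks) $36 billion: the counterparty is a bank, so public deposits are unchanged → 0.
Net: 98 + 0 = +$98 billion.

+$98 billion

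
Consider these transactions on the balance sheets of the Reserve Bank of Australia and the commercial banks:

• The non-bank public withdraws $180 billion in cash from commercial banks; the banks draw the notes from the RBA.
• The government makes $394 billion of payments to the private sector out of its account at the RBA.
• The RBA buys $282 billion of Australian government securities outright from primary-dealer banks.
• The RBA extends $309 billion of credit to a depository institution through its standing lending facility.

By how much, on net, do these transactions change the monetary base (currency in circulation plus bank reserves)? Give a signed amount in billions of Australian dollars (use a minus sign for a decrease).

Currency withdrawal $180 billion: just a shift between currency and reserves — both are base money → 0.
Government spending $394 billion: a non-base liability converts back to reserves → +$394B.
OMO purchase (from banks) $282 billion: RBA balance sheet expands → +$282B.
Discount-window loan $309 billion: RBA balance sheet expands → +$309B.
Net: 0 + 394 + 282 + 309 = +$985 billion.

+$985 billion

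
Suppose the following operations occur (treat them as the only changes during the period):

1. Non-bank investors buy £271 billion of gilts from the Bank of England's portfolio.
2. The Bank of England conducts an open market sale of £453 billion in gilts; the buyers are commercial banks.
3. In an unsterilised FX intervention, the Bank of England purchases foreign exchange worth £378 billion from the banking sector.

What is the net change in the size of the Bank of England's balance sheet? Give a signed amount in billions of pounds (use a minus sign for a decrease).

-£346 billion

Bank of England balance sheet:
  Assets:      Securities −£724B, Foreign assets +£378B
  Liabilities: Bank reserves −£346B
Commercial banking system:
  Assets:      Reserves at CB −£346B, Securities +£453B, Foreign assets −£378B
  Liabilities: Checkable deposits −£271B
Change in total Bank of England assets = -£346 billion.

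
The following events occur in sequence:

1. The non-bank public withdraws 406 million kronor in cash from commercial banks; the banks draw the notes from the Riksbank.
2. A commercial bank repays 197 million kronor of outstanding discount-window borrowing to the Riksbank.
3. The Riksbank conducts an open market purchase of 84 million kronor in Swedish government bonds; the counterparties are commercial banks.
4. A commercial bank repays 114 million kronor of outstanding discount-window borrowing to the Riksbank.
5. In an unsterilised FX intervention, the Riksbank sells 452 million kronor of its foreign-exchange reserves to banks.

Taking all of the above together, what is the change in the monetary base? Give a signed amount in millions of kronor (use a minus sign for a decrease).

-679 million

Riksbank balance sheet:
  Assets:      Securities +84M, Loans to banks −311M, Foreign assets −452M
  Liabilities: Bank reserves −1085M, Currency in circulation +406M
Monetary base = currency + reserves: +406M + (−1085M) = -679 million.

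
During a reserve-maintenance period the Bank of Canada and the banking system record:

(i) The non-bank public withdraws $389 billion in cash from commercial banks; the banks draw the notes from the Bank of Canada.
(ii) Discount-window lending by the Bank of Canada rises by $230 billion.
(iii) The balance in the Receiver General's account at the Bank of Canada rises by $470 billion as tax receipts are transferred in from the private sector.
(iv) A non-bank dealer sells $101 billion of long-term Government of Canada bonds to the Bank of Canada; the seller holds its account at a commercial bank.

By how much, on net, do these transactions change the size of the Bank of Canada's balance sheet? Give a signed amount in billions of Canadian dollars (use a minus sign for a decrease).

+$331 billion

Bank of Canada balance sheet:
  Assets:      Securities +$101B, Loans to banks +$230B
  Liabilities: Bank reserves −$528B, Currency in circulation +$389B, Government deposits +$470B
Commercial banking system:
  Assets:      Reserves at CB −$528B
  Liabilities: Checkable deposits −$758B, Borrowings from CB +$230B
Change in total Bank of Canada assets = +$331 billion.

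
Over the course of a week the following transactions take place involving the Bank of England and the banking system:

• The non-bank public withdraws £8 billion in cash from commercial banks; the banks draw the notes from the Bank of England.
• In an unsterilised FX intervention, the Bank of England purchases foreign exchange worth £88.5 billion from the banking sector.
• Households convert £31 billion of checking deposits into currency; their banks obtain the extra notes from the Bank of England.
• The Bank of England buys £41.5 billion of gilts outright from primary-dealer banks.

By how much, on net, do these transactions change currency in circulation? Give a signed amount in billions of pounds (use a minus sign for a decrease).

+£39 billion

Currency withdrawal £8 billion: notes leave the central bank → +£8B.
FX purchase £88.5 billion: no currency enters or leaves circulation → 0.
Currency withdrawal £31 billion: notes leave the central bank → +£31B.
OMO purchase (from banks) £41.5 billion: no currency enters or leaves circulation → 0.
Net: 8 + 0 + 31 + 0 = +£39 billion.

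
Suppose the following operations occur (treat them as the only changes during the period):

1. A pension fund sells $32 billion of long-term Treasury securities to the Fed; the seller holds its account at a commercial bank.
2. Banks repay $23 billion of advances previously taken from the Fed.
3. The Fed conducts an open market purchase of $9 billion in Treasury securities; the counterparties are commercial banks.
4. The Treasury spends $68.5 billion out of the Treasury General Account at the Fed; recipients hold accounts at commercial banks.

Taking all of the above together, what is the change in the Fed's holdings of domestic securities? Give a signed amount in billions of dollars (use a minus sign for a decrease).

+$41 billion

Asset purchase (from non-banks) $32 billion: securities added to the Fed's portfolio → +$32B.
Discount-window repayment $23 billion: the Fed's securities portfolio is untouched → 0.
OMO purchase (from banks) $9 billion: securities added to the Fed's portfolio → +$9B.
Government spending $68.5 billion: the Fed's securities portfolio is untouched → 0.
Net: 32 + 0 + 9 + 0 = +$41 billion.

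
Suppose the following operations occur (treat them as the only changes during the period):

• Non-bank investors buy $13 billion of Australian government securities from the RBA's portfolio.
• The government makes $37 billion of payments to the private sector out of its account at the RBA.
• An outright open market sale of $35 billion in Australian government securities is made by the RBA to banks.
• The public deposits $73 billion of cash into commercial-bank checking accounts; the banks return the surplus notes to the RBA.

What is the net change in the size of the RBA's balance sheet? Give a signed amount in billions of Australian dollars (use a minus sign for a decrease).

-$48 billion

Asset sale (to non-banks) $13 billion: an RBA asset is shed → −$13B.
Government spending $37 billion: only the composition of liabilities changes → 0.
OMO sale (to banks) $35 billion: an RBA asset is shed → −$35B.
Currency deposit $73 billion: only the composition of liabilities changes → 0.
Net: −13 + 0 − 35 + 0 = -$48 billion.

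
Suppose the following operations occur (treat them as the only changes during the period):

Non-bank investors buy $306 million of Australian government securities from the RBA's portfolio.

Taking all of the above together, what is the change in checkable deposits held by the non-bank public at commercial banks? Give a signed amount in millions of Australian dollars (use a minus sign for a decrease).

Asset sale (to non-banks) $306 million: non-bank counterparties' bank balances fall → −$306M.

-$306 million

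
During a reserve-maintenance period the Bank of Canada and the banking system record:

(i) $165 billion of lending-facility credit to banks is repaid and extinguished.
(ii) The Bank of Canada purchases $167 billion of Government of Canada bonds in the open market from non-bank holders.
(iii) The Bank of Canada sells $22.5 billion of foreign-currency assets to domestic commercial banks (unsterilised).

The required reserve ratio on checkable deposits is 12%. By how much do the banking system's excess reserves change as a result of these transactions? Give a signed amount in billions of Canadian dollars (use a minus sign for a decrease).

Discount-window repayment $165 billion: reserves −$165B, deposits 0.
Asset purchase (from non-banks) $167 billion: reserves +$167B, deposits +$167B.
FX sale $22.5 billion: reserves −$22.5B, deposits 0.
Totals: Δreserves = −$20.5B, Δdeposits = +$167B.
Δrequired reserves = 12% × +$167B = +$20.04B.
Δexcess reserves = Δreserves − Δrequired = −$20.5B − (+$20.04B) = -$40.54 billion.

-$40.54 billion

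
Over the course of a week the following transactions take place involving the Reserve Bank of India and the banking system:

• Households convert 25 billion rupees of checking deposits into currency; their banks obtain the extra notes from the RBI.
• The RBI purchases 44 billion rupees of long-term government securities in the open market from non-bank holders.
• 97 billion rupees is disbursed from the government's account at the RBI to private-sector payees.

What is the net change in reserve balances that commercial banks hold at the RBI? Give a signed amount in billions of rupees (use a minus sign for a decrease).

+116 billion

RBI balance sheet:
  Assets:      Securities +44B
  Liabilities: Bank reserves +116B, Currency in circulation +25B, Government deposits −97B
Commercial banking system:
  Assets:      Reserves at CB +116B
  Liabilities: Checkable deposits +116B
So the change in reserve balances that commercial banks hold at the RBI is +116 billion.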